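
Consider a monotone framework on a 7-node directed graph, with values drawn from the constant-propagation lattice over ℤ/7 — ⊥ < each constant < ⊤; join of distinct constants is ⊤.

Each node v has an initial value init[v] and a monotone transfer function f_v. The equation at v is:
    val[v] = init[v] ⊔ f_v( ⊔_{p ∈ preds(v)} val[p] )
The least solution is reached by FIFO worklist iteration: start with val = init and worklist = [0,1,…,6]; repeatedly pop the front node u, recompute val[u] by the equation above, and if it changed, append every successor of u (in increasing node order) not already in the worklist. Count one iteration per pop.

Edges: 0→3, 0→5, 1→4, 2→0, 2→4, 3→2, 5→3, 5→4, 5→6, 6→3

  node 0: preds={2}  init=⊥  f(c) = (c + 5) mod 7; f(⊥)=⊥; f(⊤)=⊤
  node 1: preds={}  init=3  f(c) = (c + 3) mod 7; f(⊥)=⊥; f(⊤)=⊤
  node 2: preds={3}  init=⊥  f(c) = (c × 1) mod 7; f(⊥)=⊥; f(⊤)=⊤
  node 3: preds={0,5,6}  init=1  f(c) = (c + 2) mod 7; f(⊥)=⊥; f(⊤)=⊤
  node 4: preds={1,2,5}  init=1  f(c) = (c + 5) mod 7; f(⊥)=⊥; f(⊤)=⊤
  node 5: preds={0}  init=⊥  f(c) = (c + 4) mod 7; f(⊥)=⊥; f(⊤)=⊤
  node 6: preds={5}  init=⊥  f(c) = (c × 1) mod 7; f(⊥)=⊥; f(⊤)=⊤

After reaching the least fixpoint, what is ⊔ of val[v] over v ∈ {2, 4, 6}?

⊤

Iteration log — 23 steps:
  step 1. node 0  ⊔preds=⊥  new=⊥  stable
  step 2. node 1  ⊔preds=⊥  new=3  stable
  step 3. node 2  ⊔preds=1  new=1  old=⊥  +wl: 0
  step 4. node 3  ⊔preds=⊥  new=1  stable
  step 5. node 4  ⊔preds=⊤  new=⊤  old=1  +wl: 
  step 6. node 5  ⊔preds=⊥  new=⊥  stable
  step 7. node 6  ⊔preds=⊥  new=⊥  stable
  step 8. node 0  ⊔preds=1  new=6  old=⊥  +wl: 3,5
  step 9. node 3  ⊔preds=6  new=1  stable
  step 10. node 5  ⊔preds=6  new=3  old=⊥  +wl: 3,4,6
  step 11. node 3  ⊔preds=⊤  new=⊤  old=1  +wl: 2
  step 12. node 4  ⊔preds=⊤  new=⊤  stable
  step 13. node 6  ⊔preds=3  new=3  old=⊥  +wl: 3
  step 14. node 2  ⊔preds=⊤  new=⊤  old=1  +wl: 0,4
  step 15. node 3  ⊔preds=⊤  new=⊤  stable
  step 16. node 0  ⊔preds=⊤  new=⊤  old=6  +wl: 3,5
  step 17. node 4  ⊔preds=⊤  new=⊤  stable
  step 18. node 3  ⊔preds=⊤  new=⊤  stable
  step 19. node 5  ⊔preds=⊤  new=⊤  old=3  +wl: 3,4,6
  step 20. node 3  ⊔preds=⊤  new=⊤  stable
  step 21. node 4  ⊔preds=⊤  new=⊤  stable
  step 22. node 6  ⊔preds=⊤  new=⊤  old=3  +wl: 3
  step 23. node 3  ⊔preds=⊤  new=⊤  stable

Least fixpoint reached:
  node 0: ⊤
  node 1: 3
  node 2: ⊤
  node 3: ⊤
  node 4: ⊤
  node 5: ⊤
  node 6: ⊤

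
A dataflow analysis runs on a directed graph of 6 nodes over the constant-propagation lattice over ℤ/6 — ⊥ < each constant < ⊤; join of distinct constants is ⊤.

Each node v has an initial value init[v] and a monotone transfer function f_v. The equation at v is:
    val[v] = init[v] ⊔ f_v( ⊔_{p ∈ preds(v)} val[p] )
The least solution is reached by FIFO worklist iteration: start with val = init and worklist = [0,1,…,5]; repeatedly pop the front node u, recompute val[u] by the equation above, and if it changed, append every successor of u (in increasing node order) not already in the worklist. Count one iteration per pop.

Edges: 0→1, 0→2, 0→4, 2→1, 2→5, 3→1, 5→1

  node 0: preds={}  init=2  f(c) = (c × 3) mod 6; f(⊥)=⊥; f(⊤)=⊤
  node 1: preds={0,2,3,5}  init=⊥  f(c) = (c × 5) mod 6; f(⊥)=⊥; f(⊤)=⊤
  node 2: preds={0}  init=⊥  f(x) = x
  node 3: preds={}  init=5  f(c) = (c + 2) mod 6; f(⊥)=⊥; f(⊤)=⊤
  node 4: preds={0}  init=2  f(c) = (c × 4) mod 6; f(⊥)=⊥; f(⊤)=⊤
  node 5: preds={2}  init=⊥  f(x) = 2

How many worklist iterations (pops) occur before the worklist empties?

7

Iteration log — 7 steps:
  step 1. node 0  ⊔preds=⊥  new=2  stable
  step 2. node 1  ⊔preds=⊤  new=⊤  old=⊥  +wl: 
  step 3. node 2  ⊔preds=2  new=2  old=⊥  +wl: 1
  step 4. node 3  ⊔preds=⊥  new=5  stable
  step 5. node 4  ⊔preds=2  new=2  stable
  step 6. node 5  ⊔preds=2  new=2  old=⊥  +wl: 
  step 7. node 1  ⊔preds=⊤  new=⊤  stable

Least fixpoint reached:
  node 0: 2
  node 1: ⊤
  node 2: 2
  node 3: 5
  node 4: 2
  node 5: 2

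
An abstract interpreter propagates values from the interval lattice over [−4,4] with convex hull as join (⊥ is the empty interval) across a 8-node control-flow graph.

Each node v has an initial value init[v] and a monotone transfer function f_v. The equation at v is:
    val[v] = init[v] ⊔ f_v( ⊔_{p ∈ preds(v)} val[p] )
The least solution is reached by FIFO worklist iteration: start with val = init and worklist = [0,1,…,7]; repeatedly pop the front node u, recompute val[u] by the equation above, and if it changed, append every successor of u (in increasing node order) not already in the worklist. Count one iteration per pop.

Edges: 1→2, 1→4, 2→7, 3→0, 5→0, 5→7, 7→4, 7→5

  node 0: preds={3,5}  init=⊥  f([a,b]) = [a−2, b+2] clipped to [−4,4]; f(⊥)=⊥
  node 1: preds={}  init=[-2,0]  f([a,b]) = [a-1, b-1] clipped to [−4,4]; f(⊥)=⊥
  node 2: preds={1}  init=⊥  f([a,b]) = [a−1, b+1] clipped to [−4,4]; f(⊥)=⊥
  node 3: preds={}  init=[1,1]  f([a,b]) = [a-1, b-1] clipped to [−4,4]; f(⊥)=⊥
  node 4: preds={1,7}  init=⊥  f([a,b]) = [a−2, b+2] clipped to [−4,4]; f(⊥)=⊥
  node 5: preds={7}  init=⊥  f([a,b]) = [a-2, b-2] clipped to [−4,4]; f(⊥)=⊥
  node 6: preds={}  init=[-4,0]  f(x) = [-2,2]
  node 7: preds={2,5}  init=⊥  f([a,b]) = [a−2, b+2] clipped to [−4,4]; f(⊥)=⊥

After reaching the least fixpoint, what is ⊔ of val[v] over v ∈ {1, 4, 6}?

Iteration log — 12 steps:
  step 1. node 0  ⊔preds=[1,1]  new=[-1,3]  old=⊥  +wl: 
  step 2. node 1  ⊔preds=⊥  new=[-2,0]  stable
  step 3. node 2  ⊔preds=[-2,0]  new=[-3,1]  old=⊥  +wl: 
  step 4. node 3  ⊔preds=⊥  new=[1,1]  stable
  step 5. node 4  ⊔preds=[-2,0]  new=[-4,2]  old=⊥  +wl: 
  step 6. node 5  ⊔preds=⊥  new=⊥  stable
  step 7. node 6  ⊔preds=⊥  new=[-4,2]  old=[-4,0]  +wl: 
  step 8. node 7  ⊔preds=[-3,1]  new=[-4,3]  old=⊥  +wl: 4,5
  step 9. node 4  ⊔preds=[-4,3]  new=[-4,4]  old=[-4,2]  +wl: 
  step 10. node 5  ⊔preds=[-4,3]  new=[-4,1]  old=⊥  +wl: 0,7
  step 11. node 0  ⊔preds=[-4,1]  new=[-4,3]  old=[-1,3]  +wl: 
  step 12. node 7  ⊔preds=[-4,1]  new=[-4,3]  stable

Least fixpoint reached:
  node 0: [-4,3]
  node 1: [-2,0]
  node 2: [-3,1]
  node 3: [1,1]
  node 4: [-4,4]
  node 5: [-4,1]
  node 6: [-4,2]
  node 7: [-4,3]

[-4,4]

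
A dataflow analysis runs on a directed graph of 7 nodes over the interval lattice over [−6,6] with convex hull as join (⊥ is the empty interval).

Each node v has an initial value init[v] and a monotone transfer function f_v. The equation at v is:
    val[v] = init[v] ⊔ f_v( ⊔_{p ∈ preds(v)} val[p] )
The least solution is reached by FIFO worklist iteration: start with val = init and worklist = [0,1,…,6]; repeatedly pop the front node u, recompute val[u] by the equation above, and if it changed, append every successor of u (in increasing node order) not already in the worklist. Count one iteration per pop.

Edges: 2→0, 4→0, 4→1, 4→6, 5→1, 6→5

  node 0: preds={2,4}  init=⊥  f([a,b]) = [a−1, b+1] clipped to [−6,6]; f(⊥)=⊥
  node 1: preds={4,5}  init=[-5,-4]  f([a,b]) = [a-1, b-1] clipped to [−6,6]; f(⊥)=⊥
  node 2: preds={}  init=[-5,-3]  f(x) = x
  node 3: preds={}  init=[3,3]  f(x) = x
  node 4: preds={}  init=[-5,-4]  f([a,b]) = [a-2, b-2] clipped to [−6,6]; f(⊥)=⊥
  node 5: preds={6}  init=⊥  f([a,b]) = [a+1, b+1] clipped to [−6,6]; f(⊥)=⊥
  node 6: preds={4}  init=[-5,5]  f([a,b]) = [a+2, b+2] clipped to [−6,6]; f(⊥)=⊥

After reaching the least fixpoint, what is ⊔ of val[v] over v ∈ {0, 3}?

Trace (8 dequeues):
  [1] u=0 | in [-5,-3] | out [-6,-2] | prev ⊥ | push {}
  [2] u=1 | in [-5,-4] | out [-6,-4] | prev [-5,-4] | push {}
  [3] u=2 | in ⊥ | out [-5,-3] | ==
  [4] u=3 | in ⊥ | out [3,3] | ==
  [5] u=4 | in ⊥ | out [-5,-4] | ==
  [6] u=5 | in [-5,5] | out [-4,6] | prev ⊥ | push {1}
  [7] u=6 | in [-5,-4] | out [-5,5] | ==
  [8] u=1 | in [-5,6] | out [-6,5] | prev [-6,-4] | push {}

Converged values:
  [0] [-6,-2]
  [1] [-6,5]
  [2] [-5,-3]
  [3] [3,3]
  [4] [-5,-4]
  [5] [-4,6]
  [6] [-5,5]

[-6,3]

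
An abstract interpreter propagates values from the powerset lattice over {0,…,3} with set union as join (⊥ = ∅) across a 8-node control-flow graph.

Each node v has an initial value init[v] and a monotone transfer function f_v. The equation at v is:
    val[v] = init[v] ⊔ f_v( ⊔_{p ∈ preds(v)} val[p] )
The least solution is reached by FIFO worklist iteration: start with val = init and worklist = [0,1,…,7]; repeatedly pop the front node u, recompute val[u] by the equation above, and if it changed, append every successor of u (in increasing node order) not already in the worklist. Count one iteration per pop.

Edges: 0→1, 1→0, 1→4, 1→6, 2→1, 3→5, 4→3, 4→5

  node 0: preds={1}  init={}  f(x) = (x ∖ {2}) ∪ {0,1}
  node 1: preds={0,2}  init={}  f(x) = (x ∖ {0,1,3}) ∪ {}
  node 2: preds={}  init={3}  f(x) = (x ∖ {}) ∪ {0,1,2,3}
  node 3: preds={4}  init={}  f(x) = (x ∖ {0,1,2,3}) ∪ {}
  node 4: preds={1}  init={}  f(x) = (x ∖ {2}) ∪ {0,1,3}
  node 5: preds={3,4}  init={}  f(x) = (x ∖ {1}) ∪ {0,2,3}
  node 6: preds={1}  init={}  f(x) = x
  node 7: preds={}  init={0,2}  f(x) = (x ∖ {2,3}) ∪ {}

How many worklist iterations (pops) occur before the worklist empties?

Iteration log — 13 steps:
  step 1. node 0  ⊔preds={}  new={0,1}  old={}  +wl: 
  step 2. node 1  ⊔preds={0,1,3}  new={}  stable
  step 3. node 2  ⊔preds={}  new={0,1,2,3}  old={3}  +wl: 1
  step 4. node 3  ⊔preds={}  new={}  stable
  step 5. node 4  ⊔preds={}  new={0,1,3}  old={}  +wl: 3
  step 6. node 5  ⊔preds={0,1,3}  new={0,2,3}  old={}  +wl: 
  step 7. node 6  ⊔preds={}  new={}  stable
  step 8. node 7  ⊔preds={}  new={0,2}  stable
  step 9. node 1  ⊔preds={0,1,2,3}  new={2}  old={}  +wl: 0,4,6
  step 10. node 3  ⊔preds={0,1,3}  new={}  stable
  step 11. node 0  ⊔preds={2}  new={0,1}  stable
  step 12. node 4  ⊔preds={2}  new={0,1,3}  stable
  step 13. node 6  ⊔preds={2}  new={2}  old={}  +wl: 

Least fixpoint reached:
  node 0: {0,1}
  node 1: {2}
  node 2: {0,1,2,3}
  node 3: {}
  node 4: {0,1,3}
  node 5: {0,2,3}
  node 6: {2}
  node 7: {0,2}

13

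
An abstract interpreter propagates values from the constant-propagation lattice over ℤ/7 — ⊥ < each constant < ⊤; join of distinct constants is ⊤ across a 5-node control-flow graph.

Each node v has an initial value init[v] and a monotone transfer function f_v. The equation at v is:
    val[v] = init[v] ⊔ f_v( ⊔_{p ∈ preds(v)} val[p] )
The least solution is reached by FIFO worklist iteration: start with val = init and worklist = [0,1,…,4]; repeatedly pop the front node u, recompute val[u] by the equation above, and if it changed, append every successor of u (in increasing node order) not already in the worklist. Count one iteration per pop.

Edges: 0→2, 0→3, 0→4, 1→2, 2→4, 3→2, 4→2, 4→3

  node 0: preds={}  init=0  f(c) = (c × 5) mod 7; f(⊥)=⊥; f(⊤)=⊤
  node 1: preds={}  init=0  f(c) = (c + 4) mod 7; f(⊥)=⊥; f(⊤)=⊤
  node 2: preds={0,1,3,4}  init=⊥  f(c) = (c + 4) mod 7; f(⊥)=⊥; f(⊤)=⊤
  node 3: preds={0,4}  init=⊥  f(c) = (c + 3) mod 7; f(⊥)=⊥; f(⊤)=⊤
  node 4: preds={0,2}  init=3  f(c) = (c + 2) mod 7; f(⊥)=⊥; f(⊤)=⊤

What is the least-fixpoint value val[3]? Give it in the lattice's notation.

⊤

Trace (7 dequeues):
  [1] u=0 | in ⊥ | out 0 | ==
  [2] u=1 | in ⊥ | out 0 | ==
  [3] u=2 | in ⊤ | out ⊤ | prev ⊥ | push {}
  [4] u=3 | in ⊤ | out ⊤ | prev ⊥ | push {2}
  [5] u=4 | in ⊤ | out ⊤ | prev 3 | push {3}
  [6] u=2 | in ⊤ | out ⊤ | ==
  [7] u=3 | in ⊤ | out ⊤ | ==

Converged values:
  [0] 0
  [1] 0
  [2] ⊤
  [3] ⊤
  [4] ⊤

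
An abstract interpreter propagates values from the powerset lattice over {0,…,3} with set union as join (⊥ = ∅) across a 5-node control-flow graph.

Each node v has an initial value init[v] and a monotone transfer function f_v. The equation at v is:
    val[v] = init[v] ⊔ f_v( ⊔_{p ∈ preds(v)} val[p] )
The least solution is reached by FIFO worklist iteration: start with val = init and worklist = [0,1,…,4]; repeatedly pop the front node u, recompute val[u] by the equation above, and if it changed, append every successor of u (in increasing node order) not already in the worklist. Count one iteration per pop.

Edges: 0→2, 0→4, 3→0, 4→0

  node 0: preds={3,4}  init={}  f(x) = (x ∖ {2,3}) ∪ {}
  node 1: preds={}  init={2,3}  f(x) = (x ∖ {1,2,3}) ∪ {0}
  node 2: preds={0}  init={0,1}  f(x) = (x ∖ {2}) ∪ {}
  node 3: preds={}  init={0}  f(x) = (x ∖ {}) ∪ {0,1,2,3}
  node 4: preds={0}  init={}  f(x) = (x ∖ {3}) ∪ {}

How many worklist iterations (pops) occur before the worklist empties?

9

Trace (9 dequeues):
  [1] u=0 | in {0} | out {0} | prev {} | push {}
  [2] u=1 | in {} | out {0,2,3} | prev {2,3} | push {}
  [3] u=2 | in {0} | out {0,1} | ==
  [4] u=3 | in {} | out {0,1,2,3} | prev {0} | push {0}
  [5] u=4 | in {0} | out {0} | prev {} | push {}
  [6] u=0 | in {0,1,2,3} | out {0,1} | prev {0} | push {2,4}
  [7] u=2 | in {0,1} | out {0,1} | ==
  [8] u=4 | in {0,1} | out {0,1} | prev {0} | push {0}
  [9] u=0 | in {0,1,2,3} | out {0,1} | ==

Converged values:
  [0] {0,1}
  [1] {0,2,3}
  [2] {0,1}
  [3] {0,1,2,3}
  [4] {0,1}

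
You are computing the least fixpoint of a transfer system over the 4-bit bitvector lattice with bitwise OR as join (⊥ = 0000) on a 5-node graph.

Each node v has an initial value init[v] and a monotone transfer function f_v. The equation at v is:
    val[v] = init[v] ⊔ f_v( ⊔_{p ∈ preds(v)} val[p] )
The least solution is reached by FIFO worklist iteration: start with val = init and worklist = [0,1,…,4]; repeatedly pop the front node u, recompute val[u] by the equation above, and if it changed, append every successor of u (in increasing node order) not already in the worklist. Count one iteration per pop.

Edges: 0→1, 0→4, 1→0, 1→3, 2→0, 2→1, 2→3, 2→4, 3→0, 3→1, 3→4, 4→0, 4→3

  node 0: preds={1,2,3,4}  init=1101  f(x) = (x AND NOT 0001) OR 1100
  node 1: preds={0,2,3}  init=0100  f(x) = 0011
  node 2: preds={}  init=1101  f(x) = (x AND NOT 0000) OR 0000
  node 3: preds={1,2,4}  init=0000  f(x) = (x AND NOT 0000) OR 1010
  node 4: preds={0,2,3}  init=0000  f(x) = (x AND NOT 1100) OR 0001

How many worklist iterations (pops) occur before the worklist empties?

Trace (9 dequeues):
  [1] u=0 | in 1101 | out 1101 | ==
  [2] u=1 | in 1101 | out 0111 | prev 0100 | push {0}
  [3] u=2 | in 0000 | out 1101 | ==
  [4] u=3 | in 1111 | out 1111 | prev 0000 | push {1}
  [5] u=4 | in 1111 | out 0011 | prev 0000 | push {3}
  [6] u=0 | in 1111 | out 1111 | prev 1101 | push {4}
  [7] u=1 | in 1111 | out 0111 | ==
  [8] u=3 | in 1111 | out 1111 | ==
  [9] u=4 | in 1111 | out 0011 | ==

Converged values:
  [0] 1111
  [1] 0111
  [2] 1101
  [3] 1111
  [4] 0011

9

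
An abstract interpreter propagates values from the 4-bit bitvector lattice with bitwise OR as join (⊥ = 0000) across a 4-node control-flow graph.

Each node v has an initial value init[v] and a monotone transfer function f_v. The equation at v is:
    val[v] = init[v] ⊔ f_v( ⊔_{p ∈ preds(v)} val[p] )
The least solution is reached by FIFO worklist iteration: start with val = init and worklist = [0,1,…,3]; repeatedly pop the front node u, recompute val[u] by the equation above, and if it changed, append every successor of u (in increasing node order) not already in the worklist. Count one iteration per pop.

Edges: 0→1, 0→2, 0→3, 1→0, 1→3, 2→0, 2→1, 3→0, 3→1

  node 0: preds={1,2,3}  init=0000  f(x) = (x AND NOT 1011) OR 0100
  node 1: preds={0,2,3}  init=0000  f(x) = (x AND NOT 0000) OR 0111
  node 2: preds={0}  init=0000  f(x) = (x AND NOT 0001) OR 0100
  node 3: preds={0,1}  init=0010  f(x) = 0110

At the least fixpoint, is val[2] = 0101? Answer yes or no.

no

Iteration log — 6 steps:
  step 1. node 0  ⊔preds=0010  new=0100  old=0000  +wl: 
  step 2. node 1  ⊔preds=0110  new=0111  old=0000  +wl: 0
  step 3. node 2  ⊔preds=0100  new=0100  old=0000  +wl: 1
  step 4. node 3  ⊔preds=0111  new=0110  old=0010  +wl: 
  step 5. node 0  ⊔preds=0111  new=0100  stable
  step 6. node 1  ⊔preds=0110  new=0111  stable

Least fixpoint reached:
  node 0: 0100
  node 1: 0111
  node 2: 0100
  node 3: 0110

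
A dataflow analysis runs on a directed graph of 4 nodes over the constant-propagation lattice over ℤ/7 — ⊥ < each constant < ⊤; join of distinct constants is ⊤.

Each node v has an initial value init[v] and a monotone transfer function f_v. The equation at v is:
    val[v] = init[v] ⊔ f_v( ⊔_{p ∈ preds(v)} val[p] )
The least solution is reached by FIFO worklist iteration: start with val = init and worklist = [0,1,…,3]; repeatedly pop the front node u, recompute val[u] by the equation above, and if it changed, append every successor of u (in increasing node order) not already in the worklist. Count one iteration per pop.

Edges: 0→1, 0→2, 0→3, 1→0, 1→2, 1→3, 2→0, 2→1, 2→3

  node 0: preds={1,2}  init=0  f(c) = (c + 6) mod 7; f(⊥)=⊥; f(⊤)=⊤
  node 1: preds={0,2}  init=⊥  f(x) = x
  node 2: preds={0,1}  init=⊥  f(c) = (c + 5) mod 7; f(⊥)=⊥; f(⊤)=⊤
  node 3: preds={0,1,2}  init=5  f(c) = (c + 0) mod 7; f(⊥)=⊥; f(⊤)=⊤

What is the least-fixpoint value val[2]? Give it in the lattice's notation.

Worklist (10 pops):
  #1 pop 0: in=⊥ → 0 (no change)
  #2 pop 1: in=0 → 0 (was ⊥); enqueue [0]
  #3 pop 2: in=0 → 5 (was ⊥); enqueue [1]
  #4 pop 3: in=⊤ → ⊤ (was 5); enqueue []
  #5 pop 0: in=⊤ → ⊤ (was 0); enqueue [2,3]
  #6 pop 1: in=⊤ → ⊤ (was 0); enqueue [0]
  #7 pop 2: in=⊤ → ⊤ (was 5); enqueue [1]
  #8 pop 3: in=⊤ → ⊤ (no change)
  #9 pop 0: in=⊤ → ⊤ (no change)
  #10 pop 1: in=⊤ → ⊤ (no change)

Fixpoint:
  val[0] = ⊤
  val[1] = ⊤
  val[2] = ⊤
  val[3] = ⊤

⊤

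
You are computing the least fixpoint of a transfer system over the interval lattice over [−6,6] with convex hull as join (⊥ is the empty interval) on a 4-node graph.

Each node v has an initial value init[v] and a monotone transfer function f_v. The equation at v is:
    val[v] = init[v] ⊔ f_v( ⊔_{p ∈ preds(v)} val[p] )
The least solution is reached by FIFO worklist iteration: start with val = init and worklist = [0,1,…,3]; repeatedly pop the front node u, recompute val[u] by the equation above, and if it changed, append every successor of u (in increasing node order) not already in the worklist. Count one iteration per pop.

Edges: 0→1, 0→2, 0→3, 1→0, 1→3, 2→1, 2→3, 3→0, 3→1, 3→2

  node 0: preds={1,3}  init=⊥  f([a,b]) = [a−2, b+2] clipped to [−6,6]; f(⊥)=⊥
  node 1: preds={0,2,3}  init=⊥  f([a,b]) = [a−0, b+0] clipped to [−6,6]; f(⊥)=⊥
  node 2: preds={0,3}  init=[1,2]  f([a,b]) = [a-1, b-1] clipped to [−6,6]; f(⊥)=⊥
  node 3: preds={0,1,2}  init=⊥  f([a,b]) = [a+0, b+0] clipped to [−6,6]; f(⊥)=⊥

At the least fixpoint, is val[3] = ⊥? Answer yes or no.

Iteration log — 19 steps:
  step 1. node 0  ⊔preds=⊥  new=⊥  stable
  step 2. node 1  ⊔preds=[1,2]  new=[1,2]  old=⊥  +wl: 0
  step 3. node 2  ⊔preds=⊥  new=[1,2]  stable
  step 4. node 3  ⊔preds=[1,2]  new=[1,2]  old=⊥  +wl: 1,2
  step 5. node 0  ⊔preds=[1,2]  new=[-1,4]  old=⊥  +wl: 3
  step 6. node 1  ⊔preds=[-1,4]  new=[-1,4]  old=[1,2]  +wl: 0
  step 7. node 2  ⊔preds=[-1,4]  new=[-2,3]  old=[1,2]  +wl: 1
  step 8. node 3  ⊔preds=[-2,4]  new=[-2,4]  old=[1,2]  +wl: 2
  step 9. node 0  ⊔preds=[-2,4]  new=[-4,6]  old=[-1,4]  +wl: 3
  step 10. node 1  ⊔preds=[-4,6]  new=[-4,6]  old=[-1,4]  +wl: 0
  step 11. node 2  ⊔preds=[-4,6]  new=[-5,5]  old=[-2,3]  +wl: 1
  step 12. node 3  ⊔preds=[-5,6]  new=[-5,6]  old=[-2,4]  +wl: 2
  step 13. node 0  ⊔preds=[-5,6]  new=[-6,6]  old=[-4,6]  +wl: 3
  step 14. node 1  ⊔preds=[-6,6]  new=[-6,6]  old=[-4,6]  +wl: 0
  step 15. node 2  ⊔preds=[-6,6]  new=[-6,5]  old=[-5,5]  +wl: 1
  step 16. node 3  ⊔preds=[-6,6]  new=[-6,6]  old=[-5,6]  +wl: 2
  step 17. node 0  ⊔preds=[-6,6]  new=[-6,6]  stable
  step 18. node 1  ⊔preds=[-6,6]  new=[-6,6]  stable
  step 19. node 2  ⊔preds=[-6,6]  new=[-6,5]  stable

Least fixpoint reached:
  node 0: [-6,6]
  node 1: [-6,6]
  node 2: [-6,5]
  node 3: [-6,6]

no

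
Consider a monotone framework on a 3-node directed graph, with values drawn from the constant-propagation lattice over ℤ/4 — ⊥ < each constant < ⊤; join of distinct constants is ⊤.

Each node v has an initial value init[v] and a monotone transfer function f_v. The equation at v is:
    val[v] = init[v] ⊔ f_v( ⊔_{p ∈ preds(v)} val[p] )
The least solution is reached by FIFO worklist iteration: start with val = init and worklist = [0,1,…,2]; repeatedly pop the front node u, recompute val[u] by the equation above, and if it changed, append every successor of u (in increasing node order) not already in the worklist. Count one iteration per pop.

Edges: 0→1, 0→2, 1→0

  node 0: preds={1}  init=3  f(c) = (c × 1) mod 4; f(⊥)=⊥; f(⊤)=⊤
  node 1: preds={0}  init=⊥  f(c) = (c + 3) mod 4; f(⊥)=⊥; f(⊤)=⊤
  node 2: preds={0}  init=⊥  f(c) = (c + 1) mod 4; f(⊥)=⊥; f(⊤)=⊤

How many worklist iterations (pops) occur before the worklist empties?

7

Worklist (7 pops):
  #1 pop 0: in=⊥ → 3 (no change)
  #2 pop 1: in=3 → 2 (was ⊥); enqueue [0]
  #3 pop 2: in=3 → 0 (was ⊥); enqueue []
  #4 pop 0: in=2 → ⊤ (was 3); enqueue [1,2]
  #5 pop 1: in=⊤ → ⊤ (was 2); enqueue [0]
  #6 pop 2: in=⊤ → ⊤ (was 0); enqueue []
  #7 pop 0: in=⊤ → ⊤ (no change)

Fixpoint:
  val[0] = ⊤
  val[1] = ⊤
  val[2] = ⊤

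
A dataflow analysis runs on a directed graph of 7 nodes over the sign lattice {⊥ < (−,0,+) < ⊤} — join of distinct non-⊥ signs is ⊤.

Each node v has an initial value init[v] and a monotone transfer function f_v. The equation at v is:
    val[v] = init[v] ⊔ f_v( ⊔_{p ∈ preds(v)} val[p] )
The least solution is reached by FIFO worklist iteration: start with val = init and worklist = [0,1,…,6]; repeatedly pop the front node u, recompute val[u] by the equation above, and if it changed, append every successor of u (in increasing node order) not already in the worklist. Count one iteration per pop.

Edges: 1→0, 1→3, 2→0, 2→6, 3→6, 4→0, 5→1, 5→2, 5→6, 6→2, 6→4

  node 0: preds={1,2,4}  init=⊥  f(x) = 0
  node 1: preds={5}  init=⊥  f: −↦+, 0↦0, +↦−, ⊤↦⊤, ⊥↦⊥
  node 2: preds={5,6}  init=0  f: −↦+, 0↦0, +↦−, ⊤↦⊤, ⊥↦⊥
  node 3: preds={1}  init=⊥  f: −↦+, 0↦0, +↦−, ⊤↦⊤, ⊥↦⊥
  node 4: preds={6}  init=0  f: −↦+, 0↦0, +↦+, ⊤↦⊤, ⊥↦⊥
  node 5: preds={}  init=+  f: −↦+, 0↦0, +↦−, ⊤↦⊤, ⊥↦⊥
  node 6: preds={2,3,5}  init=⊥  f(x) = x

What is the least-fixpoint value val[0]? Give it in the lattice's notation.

Iteration log — 11 steps:
  step 1. node 0  ⊔preds=0  new=0  old=⊥  +wl: 
  step 2. node 1  ⊔preds=+  new=−  old=⊥  +wl: 0
  step 3. node 2  ⊔preds=+  new=⊤  old=0  +wl: 
  step 4. node 3  ⊔preds=−  new=+  old=⊥  +wl: 
  step 5. node 4  ⊔preds=⊥  new=0  stable
  step 6. node 5  ⊔preds=⊥  new=+  stable
  step 7. node 6  ⊔preds=⊤  new=⊤  old=⊥  +wl: 2,4
  step 8. node 0  ⊔preds=⊤  new=0  stable
  step 9. node 2  ⊔preds=⊤  new=⊤  stable
  step 10. node 4  ⊔preds=⊤  new=⊤  old=0  +wl: 0
  step 11. node 0  ⊔preds=⊤  new=0  stable

Least fixpoint reached:
  node 0: 0
  node 1: −
  node 2: ⊤
  node 3: +
  node 4: ⊤
  node 5: +
  node 6: ⊤

0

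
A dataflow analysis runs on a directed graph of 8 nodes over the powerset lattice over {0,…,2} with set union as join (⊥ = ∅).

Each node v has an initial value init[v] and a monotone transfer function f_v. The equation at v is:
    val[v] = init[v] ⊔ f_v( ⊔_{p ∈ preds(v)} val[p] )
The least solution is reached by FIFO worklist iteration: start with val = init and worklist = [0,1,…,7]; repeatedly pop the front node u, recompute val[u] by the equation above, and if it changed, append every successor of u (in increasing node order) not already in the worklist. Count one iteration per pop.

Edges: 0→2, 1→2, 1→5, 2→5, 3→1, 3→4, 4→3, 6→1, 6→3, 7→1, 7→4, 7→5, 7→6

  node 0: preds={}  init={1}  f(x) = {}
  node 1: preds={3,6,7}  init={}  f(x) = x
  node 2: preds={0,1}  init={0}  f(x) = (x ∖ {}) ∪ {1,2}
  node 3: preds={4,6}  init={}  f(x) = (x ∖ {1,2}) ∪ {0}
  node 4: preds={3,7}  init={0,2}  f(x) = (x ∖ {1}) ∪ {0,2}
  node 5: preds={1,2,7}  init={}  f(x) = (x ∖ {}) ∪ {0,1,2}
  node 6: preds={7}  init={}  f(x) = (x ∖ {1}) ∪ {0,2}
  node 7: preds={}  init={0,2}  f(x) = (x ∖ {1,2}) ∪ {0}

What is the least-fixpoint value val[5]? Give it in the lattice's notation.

{0,1,2}

Trace (10 dequeues):
  [1] u=0 | in {} | out {1} | ==
  [2] u=1 | in {0,2} | out {0,2} | prev {} | push {}
  [3] u=2 | in {0,1,2} | out {0,1,2} | prev {0} | push {}
  [4] u=3 | in {0,2} | out {0} | prev {} | push {1}
  [5] u=4 | in {0,2} | out {0,2} | ==
  [6] u=5 | in {0,1,2} | out {0,1,2} | prev {} | push {}
  [7] u=6 | in {0,2} | out {0,2} | prev {} | push {3}
  [8] u=7 | in {} | out {0,2} | ==
  [9] u=1 | in {0,2} | out {0,2} | ==
  [10] u=3 | in {0,2} | out {0} | ==

Converged values:
  [0] {1}
  [1] {0,2}
  [2] {0,1,2}
  [3] {0}
  [4] {0,2}
  [5] {0,1,2}
  [6] {0,2}
  [7] {0,2}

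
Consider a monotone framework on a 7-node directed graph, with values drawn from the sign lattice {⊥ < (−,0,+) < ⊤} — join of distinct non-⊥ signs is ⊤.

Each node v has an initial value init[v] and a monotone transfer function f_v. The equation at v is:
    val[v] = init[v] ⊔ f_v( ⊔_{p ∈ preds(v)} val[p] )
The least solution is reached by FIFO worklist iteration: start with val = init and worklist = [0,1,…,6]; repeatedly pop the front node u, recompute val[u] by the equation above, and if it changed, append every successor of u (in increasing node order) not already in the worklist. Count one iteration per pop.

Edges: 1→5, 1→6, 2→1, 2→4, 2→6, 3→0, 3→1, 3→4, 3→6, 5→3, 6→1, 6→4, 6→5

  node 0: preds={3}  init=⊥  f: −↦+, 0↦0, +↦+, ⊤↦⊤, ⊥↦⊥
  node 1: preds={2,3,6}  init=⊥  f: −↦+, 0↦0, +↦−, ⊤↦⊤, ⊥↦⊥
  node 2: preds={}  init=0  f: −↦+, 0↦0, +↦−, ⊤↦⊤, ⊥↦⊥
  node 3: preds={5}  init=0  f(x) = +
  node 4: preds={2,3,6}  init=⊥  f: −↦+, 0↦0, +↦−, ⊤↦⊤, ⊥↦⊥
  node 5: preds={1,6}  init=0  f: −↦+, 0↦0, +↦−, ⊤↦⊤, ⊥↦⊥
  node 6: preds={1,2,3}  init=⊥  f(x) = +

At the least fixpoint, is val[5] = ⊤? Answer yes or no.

Iteration log — 13 steps:
  step 1. node 0  ⊔preds=0  new=0  old=⊥  +wl: 
  step 2. node 1  ⊔preds=0  new=0  old=⊥  +wl: 
  step 3. node 2  ⊔preds=⊥  new=0  stable
  step 4. node 3  ⊔preds=0  new=⊤  old=0  +wl: 0,1
  step 5. node 4  ⊔preds=⊤  new=⊤  old=⊥  +wl: 
  step 6. node 5  ⊔preds=0  new=0  stable
  step 7. node 6  ⊔preds=⊤  new=+  old=⊥  +wl: 4,5
  step 8. node 0  ⊔preds=⊤  new=⊤  old=0  +wl: 
  step 9. node 1  ⊔preds=⊤  new=⊤  old=0  +wl: 6
  step 10. node 4  ⊔preds=⊤  new=⊤  stable
  step 11. node 5  ⊔preds=⊤  new=⊤  old=0  +wl: 3
  step 12. node 6  ⊔preds=⊤  new=+  stable
  step 13. node 3  ⊔preds=⊤  new=⊤  stable

Least fixpoint reached:
  node 0: ⊤
  node 1: ⊤
  node 2: 0
  node 3: ⊤
  node 4: ⊤
  node 5: ⊤
  node 6: +

yes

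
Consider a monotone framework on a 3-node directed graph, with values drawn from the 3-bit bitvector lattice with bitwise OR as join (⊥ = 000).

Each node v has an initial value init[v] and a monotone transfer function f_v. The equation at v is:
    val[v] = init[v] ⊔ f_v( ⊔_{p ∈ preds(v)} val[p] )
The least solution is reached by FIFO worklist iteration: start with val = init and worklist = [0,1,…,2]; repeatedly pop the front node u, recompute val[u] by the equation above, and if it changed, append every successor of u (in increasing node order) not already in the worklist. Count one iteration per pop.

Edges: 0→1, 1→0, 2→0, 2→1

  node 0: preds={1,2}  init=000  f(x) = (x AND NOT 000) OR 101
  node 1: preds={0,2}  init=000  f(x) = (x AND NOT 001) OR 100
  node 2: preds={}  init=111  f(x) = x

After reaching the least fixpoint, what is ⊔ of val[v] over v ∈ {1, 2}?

Iteration log — 4 steps:
  step 1. node 0  ⊔preds=111  new=111  old=000  +wl: 
  step 2. node 1  ⊔preds=111  new=110  old=000  +wl: 0
  step 3. node 2  ⊔preds=000  new=111  stable
  step 4. node 0  ⊔preds=111  new=111  stable

Least fixpoint reached:
  node 0: 111
  node 1: 110
  node 2: 111

111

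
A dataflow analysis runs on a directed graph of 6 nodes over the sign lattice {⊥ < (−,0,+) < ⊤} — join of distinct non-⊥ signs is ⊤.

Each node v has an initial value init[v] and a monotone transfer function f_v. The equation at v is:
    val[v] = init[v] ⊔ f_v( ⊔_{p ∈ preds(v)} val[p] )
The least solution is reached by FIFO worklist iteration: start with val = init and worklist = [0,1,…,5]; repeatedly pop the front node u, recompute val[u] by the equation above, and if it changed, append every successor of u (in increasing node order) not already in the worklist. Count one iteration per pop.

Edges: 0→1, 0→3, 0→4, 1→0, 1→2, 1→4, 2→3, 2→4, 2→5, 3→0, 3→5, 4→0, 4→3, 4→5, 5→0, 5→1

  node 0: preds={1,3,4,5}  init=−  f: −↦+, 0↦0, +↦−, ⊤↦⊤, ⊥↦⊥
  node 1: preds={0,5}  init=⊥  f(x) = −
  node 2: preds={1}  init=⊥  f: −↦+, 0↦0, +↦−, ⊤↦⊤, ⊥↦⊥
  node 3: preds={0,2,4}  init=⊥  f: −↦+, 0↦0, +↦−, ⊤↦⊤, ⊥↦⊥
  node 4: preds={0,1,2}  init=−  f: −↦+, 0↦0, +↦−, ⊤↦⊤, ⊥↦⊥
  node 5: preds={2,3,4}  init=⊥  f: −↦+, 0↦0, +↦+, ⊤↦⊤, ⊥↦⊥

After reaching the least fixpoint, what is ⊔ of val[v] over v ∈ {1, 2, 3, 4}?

Worklist (9 pops):
  #1 pop 0: in=− → ⊤ (was −); enqueue []
  #2 pop 1: in=⊤ → − (was ⊥); enqueue [0]
  #3 pop 2: in=− → + (was ⊥); enqueue []
  #4 pop 3: in=⊤ → ⊤ (was ⊥); enqueue []
  #5 pop 4: in=⊤ → ⊤ (was −); enqueue [3]
  #6 pop 5: in=⊤ → ⊤ (was ⊥); enqueue [1]
  #7 pop 0: in=⊤ → ⊤ (no change)
  #8 pop 3: in=⊤ → ⊤ (no change)
  #9 pop 1: in=⊤ → − (no change)

Fixpoint:
  val[0] = ⊤
  val[1] = −
  val[2] = +
  val[3] = ⊤
  val[4] = ⊤
  val[5] = ⊤

⊤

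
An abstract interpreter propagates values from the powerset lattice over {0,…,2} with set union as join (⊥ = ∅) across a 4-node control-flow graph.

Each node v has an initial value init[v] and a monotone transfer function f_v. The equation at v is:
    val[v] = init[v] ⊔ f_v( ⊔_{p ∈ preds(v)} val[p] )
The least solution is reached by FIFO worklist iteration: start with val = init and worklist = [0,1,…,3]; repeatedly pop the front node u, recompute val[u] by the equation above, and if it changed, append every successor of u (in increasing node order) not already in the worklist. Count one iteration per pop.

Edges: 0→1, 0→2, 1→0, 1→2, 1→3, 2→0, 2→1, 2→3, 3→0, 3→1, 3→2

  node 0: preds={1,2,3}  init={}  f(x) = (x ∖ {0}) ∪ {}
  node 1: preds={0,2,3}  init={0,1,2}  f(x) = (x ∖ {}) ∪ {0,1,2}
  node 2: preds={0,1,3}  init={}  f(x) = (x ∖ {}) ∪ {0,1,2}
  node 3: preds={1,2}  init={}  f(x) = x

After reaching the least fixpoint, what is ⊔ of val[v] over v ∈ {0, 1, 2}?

Trace (7 dequeues):
  [1] u=0 | in {0,1,2} | out {1,2} | prev {} | push {}
  [2] u=1 | in {1,2} | out {0,1,2} | ==
  [3] u=2 | in {0,1,2} | out {0,1,2} | prev {} | push {0,1}
  [4] u=3 | in {0,1,2} | out {0,1,2} | prev {} | push {2}
  [5] u=0 | in {0,1,2} | out {1,2} | ==
  [6] u=1 | in {0,1,2} | out {0,1,2} | ==
  [7] u=2 | in {0,1,2} | out {0,1,2} | ==

Converged values:
  [0] {1,2}
  [1] {0,1,2}
  [2] {0,1,2}
  [3] {0,1,2}

{0,1,2}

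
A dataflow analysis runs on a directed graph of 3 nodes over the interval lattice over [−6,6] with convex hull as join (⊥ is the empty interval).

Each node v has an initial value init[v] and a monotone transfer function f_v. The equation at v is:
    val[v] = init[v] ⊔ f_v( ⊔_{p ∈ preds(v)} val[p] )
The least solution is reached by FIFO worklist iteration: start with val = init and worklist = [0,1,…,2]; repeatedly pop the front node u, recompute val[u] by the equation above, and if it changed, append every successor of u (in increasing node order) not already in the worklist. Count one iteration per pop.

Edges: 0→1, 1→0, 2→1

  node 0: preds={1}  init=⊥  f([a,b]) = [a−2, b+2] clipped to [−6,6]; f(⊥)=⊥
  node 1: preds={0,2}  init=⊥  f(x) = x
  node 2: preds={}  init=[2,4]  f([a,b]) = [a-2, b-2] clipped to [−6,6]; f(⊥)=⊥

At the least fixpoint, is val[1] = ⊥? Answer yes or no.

Iteration log — 12 steps:
  step 1. node 0  ⊔preds=⊥  new=⊥  stable
  step 2. node 1  ⊔preds=[2,4]  new=[2,4]  old=⊥  +wl: 0
  step 3. node 2  ⊔preds=⊥  new=[2,4]  stable
  step 4. node 0  ⊔preds=[2,4]  new=[0,6]  old=⊥  +wl: 1
  step 5. node 1  ⊔preds=[0,6]  new=[0,6]  old=[2,4]  +wl: 0
  step 6. node 0  ⊔preds=[0,6]  new=[-2,6]  old=[0,6]  +wl: 1
  step 7. node 1  ⊔preds=[-2,6]  new=[-2,6]  old=[0,6]  +wl: 0
  step 8. node 0  ⊔preds=[-2,6]  new=[-4,6]  old=[-2,6]  +wl: 1
  step 9. node 1  ⊔preds=[-4,6]  new=[-4,6]  old=[-2,6]  +wl: 0
  step 10. node 0  ⊔preds=[-4,6]  new=[-6,6]  old=[-4,6]  +wl: 1
  step 11. node 1  ⊔preds=[-6,6]  new=[-6,6]  old=[-4,6]  +wl: 0
  step 12. node 0  ⊔preds=[-6,6]  new=[-6,6]  stable

Least fixpoint reached:
  node 0: [-6,6]
  node 1: [-6,6]
  node 2: [2,4]

no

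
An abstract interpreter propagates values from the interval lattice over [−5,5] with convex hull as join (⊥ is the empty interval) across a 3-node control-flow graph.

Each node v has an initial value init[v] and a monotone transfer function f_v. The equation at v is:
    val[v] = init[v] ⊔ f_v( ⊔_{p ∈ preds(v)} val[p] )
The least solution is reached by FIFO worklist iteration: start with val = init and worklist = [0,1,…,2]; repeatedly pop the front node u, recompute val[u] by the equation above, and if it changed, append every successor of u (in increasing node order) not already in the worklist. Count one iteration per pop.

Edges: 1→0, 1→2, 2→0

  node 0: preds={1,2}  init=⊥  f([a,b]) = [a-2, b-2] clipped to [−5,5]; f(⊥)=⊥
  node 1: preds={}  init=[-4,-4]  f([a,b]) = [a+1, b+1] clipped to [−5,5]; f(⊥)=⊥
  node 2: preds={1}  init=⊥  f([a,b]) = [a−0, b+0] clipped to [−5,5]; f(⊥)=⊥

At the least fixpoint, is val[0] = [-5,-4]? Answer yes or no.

no

Iteration log — 4 steps:
  step 1. node 0  ⊔preds=[-4,-4]  new=[-5,-5]  old=⊥  +wl: 
  step 2. node 1  ⊔preds=⊥  new=[-4,-4]  stable
  step 3. node 2  ⊔preds=[-4,-4]  new=[-4,-4]  old=⊥  +wl: 0
  step 4. node 0  ⊔preds=[-4,-4]  new=[-5,-5]  stable

Least fixpoint reached:
  node 0: [-5,-5]
  node 1: [-4,-4]
  node 2: [-4,-4]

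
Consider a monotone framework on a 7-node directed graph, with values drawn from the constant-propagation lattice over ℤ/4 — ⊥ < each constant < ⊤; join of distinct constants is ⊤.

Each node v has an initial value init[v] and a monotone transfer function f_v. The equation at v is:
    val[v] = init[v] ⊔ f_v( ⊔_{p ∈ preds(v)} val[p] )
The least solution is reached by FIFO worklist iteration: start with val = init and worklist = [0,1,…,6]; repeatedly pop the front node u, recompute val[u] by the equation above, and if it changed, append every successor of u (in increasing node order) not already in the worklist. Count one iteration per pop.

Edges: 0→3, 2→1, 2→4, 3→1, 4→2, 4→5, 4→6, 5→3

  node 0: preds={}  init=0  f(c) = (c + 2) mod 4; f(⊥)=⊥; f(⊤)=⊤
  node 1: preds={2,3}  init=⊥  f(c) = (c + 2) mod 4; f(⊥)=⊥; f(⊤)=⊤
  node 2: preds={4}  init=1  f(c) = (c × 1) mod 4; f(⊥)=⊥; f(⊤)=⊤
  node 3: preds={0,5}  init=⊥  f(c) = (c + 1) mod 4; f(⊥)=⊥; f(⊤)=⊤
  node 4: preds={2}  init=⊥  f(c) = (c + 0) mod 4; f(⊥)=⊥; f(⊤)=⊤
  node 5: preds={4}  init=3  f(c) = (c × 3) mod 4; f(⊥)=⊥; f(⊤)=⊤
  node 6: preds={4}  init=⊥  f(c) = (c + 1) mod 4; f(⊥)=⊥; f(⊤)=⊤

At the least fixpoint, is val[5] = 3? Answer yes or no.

yes

Trace (9 dequeues):
  [1] u=0 | in ⊥ | out 0 | ==
  [2] u=1 | in 1 | out 3 | prev ⊥ | push {}
  [3] u=2 | in ⊥ | out 1 | ==
  [4] u=3 | in ⊤ | out ⊤ | prev ⊥ | push {1}
  [5] u=4 | in 1 | out 1 | prev ⊥ | push {2}
  [6] u=5 | in 1 | out 3 | ==
  [7] u=6 | in 1 | out 2 | prev ⊥ | push {}
  [8] u=1 | in ⊤ | out ⊤ | prev 3 | push {}
  [9] u=2 | in 1 | out 1 | ==

Converged values:
  [0] 0
  [1] ⊤
  [2] 1
  [3] ⊤
  [4] 1
  [5] 3
  [6] 2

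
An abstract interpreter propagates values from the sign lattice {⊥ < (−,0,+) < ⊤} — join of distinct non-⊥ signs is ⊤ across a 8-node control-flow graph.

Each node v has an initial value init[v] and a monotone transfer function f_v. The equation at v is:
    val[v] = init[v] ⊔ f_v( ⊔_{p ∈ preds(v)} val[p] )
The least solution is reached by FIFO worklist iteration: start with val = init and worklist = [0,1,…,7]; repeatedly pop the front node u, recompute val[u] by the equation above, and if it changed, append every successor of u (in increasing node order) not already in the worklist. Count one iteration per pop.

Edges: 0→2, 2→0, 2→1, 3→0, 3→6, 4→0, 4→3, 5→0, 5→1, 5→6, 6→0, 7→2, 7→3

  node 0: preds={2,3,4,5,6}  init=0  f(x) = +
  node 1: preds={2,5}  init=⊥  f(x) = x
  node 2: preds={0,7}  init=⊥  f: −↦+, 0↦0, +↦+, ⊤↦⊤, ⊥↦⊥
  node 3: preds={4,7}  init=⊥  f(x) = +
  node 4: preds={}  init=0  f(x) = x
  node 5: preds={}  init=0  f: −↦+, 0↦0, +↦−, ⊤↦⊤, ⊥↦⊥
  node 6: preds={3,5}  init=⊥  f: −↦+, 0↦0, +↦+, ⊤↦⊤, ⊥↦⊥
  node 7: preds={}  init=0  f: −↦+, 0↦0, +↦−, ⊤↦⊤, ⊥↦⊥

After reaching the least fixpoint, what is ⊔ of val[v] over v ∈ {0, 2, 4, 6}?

Iteration log — 10 steps:
  step 1. node 0  ⊔preds=0  new=⊤  old=0  +wl: 
  step 2. node 1  ⊔preds=0  new=0  old=⊥  +wl: 
  step 3. node 2  ⊔preds=⊤  new=⊤  old=⊥  +wl: 0,1
  step 4. node 3  ⊔preds=0  new=+  old=⊥  +wl: 
  step 5. node 4  ⊔preds=⊥  new=0  stable
  step 6. node 5  ⊔preds=⊥  new=0  stable
  step 7. node 6  ⊔preds=⊤  new=⊤  old=⊥  +wl: 
  step 8. node 7  ⊔preds=⊥  new=0  stable
  step 9. node 0  ⊔preds=⊤  new=⊤  stable
  step 10. node 1  ⊔preds=⊤  new=⊤  old=0  +wl: 

Least fixpoint reached:
  node 0: ⊤
  node 1: ⊤
  node 2: ⊤
  node 3: +
  node 4: 0
  node 5: 0
  node 6: ⊤
  node 7: 0

⊤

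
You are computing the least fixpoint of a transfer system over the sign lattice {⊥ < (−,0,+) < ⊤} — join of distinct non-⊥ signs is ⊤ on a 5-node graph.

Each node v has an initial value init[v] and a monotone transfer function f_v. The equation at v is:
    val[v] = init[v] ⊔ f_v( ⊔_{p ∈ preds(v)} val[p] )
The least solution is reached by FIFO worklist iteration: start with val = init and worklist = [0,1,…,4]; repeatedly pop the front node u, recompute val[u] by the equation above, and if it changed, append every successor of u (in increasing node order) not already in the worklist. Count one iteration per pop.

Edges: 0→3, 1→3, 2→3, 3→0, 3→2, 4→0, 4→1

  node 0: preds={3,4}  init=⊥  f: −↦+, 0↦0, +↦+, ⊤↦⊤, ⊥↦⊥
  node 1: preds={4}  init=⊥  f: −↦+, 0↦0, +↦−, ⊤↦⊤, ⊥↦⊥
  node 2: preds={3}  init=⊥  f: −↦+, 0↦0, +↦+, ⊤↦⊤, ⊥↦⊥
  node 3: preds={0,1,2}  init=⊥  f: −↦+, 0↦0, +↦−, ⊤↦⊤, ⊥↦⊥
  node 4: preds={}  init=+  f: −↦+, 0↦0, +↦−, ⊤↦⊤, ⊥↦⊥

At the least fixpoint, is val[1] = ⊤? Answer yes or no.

Trace (8 dequeues):
  [1] u=0 | in + | out + | prev ⊥ | push {}
  [2] u=1 | in + | out − | prev ⊥ | push {}
  [3] u=2 | in ⊥ | out ⊥ | ==
  [4] u=3 | in ⊤ | out ⊤ | prev ⊥ | push {0,2}
  [5] u=4 | in ⊥ | out + | ==
  [6] u=0 | in ⊤ | out ⊤ | prev + | push {3}
  [7] u=2 | in ⊤ | out ⊤ | prev ⊥ | push {}
  [8] u=3 | in ⊤ | out ⊤ | ==

Converged values:
  [0] ⊤
  [1] −
  [2] ⊤
  [3] ⊤
  [4] +

no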